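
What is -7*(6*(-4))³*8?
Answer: 774144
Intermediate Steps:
-7*(6*(-4))³*8 = -7*(-24)³*8 = -7*(-13824)*8 = 96768*8 = 774144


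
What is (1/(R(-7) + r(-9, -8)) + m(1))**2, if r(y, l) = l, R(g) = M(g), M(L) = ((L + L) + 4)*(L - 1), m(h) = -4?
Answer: 82369/5184 ≈ 15.889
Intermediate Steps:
M(L) = (-1 + L)*(4 + 2*L) (M(L) = (2*L + 4)*(-1 + L) = (4 + 2*L)*(-1 + L) = (-1 + L)*(4 + 2*L))
R(g) = -4 + 2*g + 2*g**2
(1/(R(-7) + r(-9, -8)) + m(1))**2 = (1/((-4 + 2*(-7) + 2*(-7)**2) - 8) - 4)**2 = (1/((-4 - 14 + 2*49) - 8) - 4)**2 = (1/((-4 - 14 + 98) - 8) - 4)**2 = (1/(80 - 8) - 4)**2 = (1/72 - 4)**2 = (-287/72)**2 = 82369/5184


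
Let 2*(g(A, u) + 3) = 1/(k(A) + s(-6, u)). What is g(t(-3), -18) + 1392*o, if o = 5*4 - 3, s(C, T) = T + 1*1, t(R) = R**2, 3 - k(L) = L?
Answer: 1088405/46 ≈ 23661.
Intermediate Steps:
k(L) = 3 - L
s(C, T) = 1 + T (s(C, T) = T + 1 = 1 + T)
o = 17 (o = 20 - 3 = 17)
g(A, u) = -3 + 1/(2*(4 + u - A)) (g(A, u) = -3 + 1/(2*((3 - A) + (1 + u))) = -3 + 1/(2*(4 + u - A)))
g(t(-3), -18) + 1392*o = (-23/2 - 3*(-18) + 3*(-3)**2)/(4 - 18 - 1*(-3)**2) + 1392*17 = (-23/2 + 54 + 3*9)/(4 - 18 - 1*9) + 23664 = (-23/2 + 54 + 27)/(4 - 18 - 9) + 23664 = (139/2)/(-23) + 23664 = -1/23*139/2 + 23664 = -139/46 + 23664 = 1088405/46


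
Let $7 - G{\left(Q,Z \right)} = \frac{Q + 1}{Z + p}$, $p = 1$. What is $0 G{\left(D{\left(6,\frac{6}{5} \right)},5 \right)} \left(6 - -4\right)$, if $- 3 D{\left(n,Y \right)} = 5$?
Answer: $0$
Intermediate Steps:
$D{\left(n,Y \right)} = - \frac{5}{3}$ ($D{\left(n,Y \right)} = \left(- \frac{1}{3}\right) 5 = - \frac{5}{3}$)
$G{\left(Q,Z \right)} = 7 - \frac{1 + Q}{1 + Z}$ ($G{\left(Q,Z \right)} = 7 - \frac{Q + 1}{Z + 1} = 7 - \frac{1 + Q}{1 + Z}$)
$0 G{\left(D{\left(6,\frac{6}{5} \right)},5 \right)} \left(6 - -4\right) = 0 \frac{6 - - \frac{5}{3} + 7 \cdot 5}{1 + 5} \left(6 - -4\right) = 0 \frac{6 + \frac{5}{3} + 35}{6} \left(6 + 4\right) = 0 \cdot \frac{1}{6} \cdot \frac{128}{3} \cdot 10 = 0 \cdot \frac{64}{9} \cdot 10 = 0 \cdot 10 = 0$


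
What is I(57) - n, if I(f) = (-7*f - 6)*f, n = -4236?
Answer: -18849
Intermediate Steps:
I(f) = f*(-6 - 7*f) (I(f) = (-6 - 7*f)*f = f*(-6 - 7*f))
I(57) - n = -1*57*(6 + 7*57) - 1*(-4236) = -1*57*(6 + 399) + 4236 = -1*57*405 + 4236 = -23085 + 4236 = -18849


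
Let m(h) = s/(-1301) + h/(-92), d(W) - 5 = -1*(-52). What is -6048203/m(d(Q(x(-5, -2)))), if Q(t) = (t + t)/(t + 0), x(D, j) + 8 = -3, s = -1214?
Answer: -723921513476/37531 ≈ -1.9289e+7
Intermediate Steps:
x(D, j) = -11 (x(D, j) = -8 - 3 = -11)
Q(t) = 2 (Q(t) = (2*t)/t = 2)
d(W) = 57 (d(W) = 5 - 1*(-52) = 5 + 52 = 57)
m(h) = 1214/1301 - h/92 (m(h) = -1214/(-1301) + h/(-92) = -1214*(-1/1301) + h*(-1/92) = 1214/1301 - h/92)
-6048203/m(d(Q(x(-5, -2)))) = -6048203/(1214/1301 - 1/92*57) = -6048203/(1214/1301 - 57/92) = -6048203/37531/119692 = -6048203*119692/37531 = -1*723921513476/37531 = -723921513476/37531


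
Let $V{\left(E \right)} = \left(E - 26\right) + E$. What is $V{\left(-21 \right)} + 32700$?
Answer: $32632$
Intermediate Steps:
$V{\left(E \right)} = -26 + 2 E$ ($V{\left(E \right)} = \left(-26 + E\right) + E = -26 + 2 E$)
$V{\left(-21 \right)} + 32700 = \left(-26 + 2 \left(-21\right)\right) + 32700 = \left(-26 - 42\right) + 32700 = -68 + 32700 = 32632$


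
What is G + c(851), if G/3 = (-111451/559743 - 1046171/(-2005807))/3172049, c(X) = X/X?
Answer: 1187125349516139579/1187124987478441483 ≈ 1.0000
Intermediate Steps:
c(X) = 1
G = 362037698096/1187124987478441483 (G = 3*((-111451/559743 - 1046171/(-2005807))/3172049) = 3*((-111451*1/559743 - 1046171*(-1/2005807))*(1/3172049)) = 3*((-111451/559743 + 1046171/2005807)*(1/3172049)) = 3*((362037698096/1122736427601)*(1/3172049)) = 3*(362037698096/3561374962435324449) = 362037698096/1187124987478441483 ≈ 3.0497e-7)
G + c(851) = 362037698096/1187124987478441483 + 1 = 1187125349516139579/1187124987478441483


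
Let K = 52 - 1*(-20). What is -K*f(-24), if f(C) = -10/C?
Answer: -30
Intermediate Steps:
K = 72 (K = 52 + 20 = 72)
-K*f(-24) = -72*(-10/(-24)) = -72*(-10*(-1/24)) = -72*5/12 = -1*30 = -30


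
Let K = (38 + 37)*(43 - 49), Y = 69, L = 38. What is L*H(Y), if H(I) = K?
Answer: -17100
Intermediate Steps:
K = -450 (K = 75*(-6) = -450)
H(I) = -450
L*H(Y) = 38*(-450) = -17100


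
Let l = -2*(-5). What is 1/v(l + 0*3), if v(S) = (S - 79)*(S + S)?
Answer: -1/1380 ≈ -0.00072464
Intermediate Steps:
l = 10
v(S) = 2*S*(-79 + S) (v(S) = (-79 + S)*(2*S) = 2*S*(-79 + S))
1/v(l + 0*3) = 1/(2*(10 + 0*3)*(-79 + (10 + 0*3))) = 1/(2*(10 + 0)*(-79 + (10 + 0))) = 1/(2*10*(-79 + 10)) = 1/(2*10*(-69)) = 1/(-1380) = -1/1380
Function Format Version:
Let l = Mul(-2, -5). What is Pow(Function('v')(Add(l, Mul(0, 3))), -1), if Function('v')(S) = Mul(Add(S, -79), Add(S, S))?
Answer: Rational(-1, 1380) ≈ -0.00072464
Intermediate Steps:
l = 10
Function('v')(S) = Mul(2, S, Add(-79, S)) (Function('v')(S) = Mul(Add(-79, S), Mul(2, S)) = Mul(2, S, Add(-79, S)))
Pow(Function('v')(Add(l, Mul(0, 3))), -1) = Pow(Mul(2, Add(10, Mul(0, 3)), Add(-79, Add(10, Mul(0, 3)))), -1) = Pow(Mul(2, Add(10, 0), Add(-79, Add(10, 0))), -1) = Pow(Mul(2, 10, Add(-79, 10)), -1) = Pow(Mul(2, 10, -69), -1) = Pow(-1380, -1) = Rational(-1, 1380)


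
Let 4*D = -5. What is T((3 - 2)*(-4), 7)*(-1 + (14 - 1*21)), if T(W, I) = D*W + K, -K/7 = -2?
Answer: -152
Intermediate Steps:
K = 14 (K = -7*(-2) = 14)
D = -5/4 (D = (¼)*(-5) = -5/4 ≈ -1.2500)
T(W, I) = 14 - 5*W/4 (T(W, I) = -5*W/4 + 14 = 14 - 5*W/4)
T((3 - 2)*(-4), 7)*(-1 + (14 - 1*21)) = (14 - 5*(3 - 2)*(-4)/4)*(-1 + (14 - 1*21)) = (14 - 5*(-4)/4)*(-1 + (14 - 21)) = (14 - 5/4*(-4))*(-1 - 7) = (14 + 5)*(-8) = 19*(-8) = -152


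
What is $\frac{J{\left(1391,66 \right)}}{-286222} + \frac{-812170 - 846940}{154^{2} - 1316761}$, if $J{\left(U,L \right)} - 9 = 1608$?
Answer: $\frac{94556585731}{74019585198} \approx 1.2775$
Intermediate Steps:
$J{\left(U,L \right)} = 1617$ ($J{\left(U,L \right)} = 9 + 1608 = 1617$)
$\frac{J{\left(1391,66 \right)}}{-286222} + \frac{-812170 - 846940}{154^{2} - 1316761} = \frac{1617}{-286222} + \frac{-812170 - 846940}{154^{2} - 1316761} = 1617 \left(- \frac{1}{286222}\right) + \frac{-812170 - 846940}{23716 - 1316761} = - \frac{1617}{286222} - \frac{1659110}{-1293045} = - \frac{1617}{286222} - - \frac{331822}{258609} = - \frac{1617}{286222} + \frac{331822}{258609} = \frac{94556585731}{74019585198}$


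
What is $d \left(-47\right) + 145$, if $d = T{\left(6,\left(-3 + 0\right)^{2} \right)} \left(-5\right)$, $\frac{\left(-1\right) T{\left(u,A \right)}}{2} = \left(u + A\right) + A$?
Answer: $-11135$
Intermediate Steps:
$T{\left(u,A \right)} = - 4 A - 2 u$ ($T{\left(u,A \right)} = - 2 \left(\left(u + A\right) + A\right) = - 2 \left(\left(A + u\right) + A\right) = - 2 \left(u + 2 A\right) = - 4 A - 2 u$)
$d = 240$ ($d = \left(- 4 \left(-3 + 0\right)^{2} - 12\right) \left(-5\right) = \left(- 4 \left(-3\right)^{2} - 12\right) \left(-5\right) = \left(\left(-4\right) 9 - 12\right) \left(-5\right) = \left(-36 - 12\right) \left(-5\right) = \left(-48\right) \left(-5\right) = 240$)
$d \left(-47\right) + 145 = 240 \left(-47\right) + 145 = -11280 + 145 = -11135$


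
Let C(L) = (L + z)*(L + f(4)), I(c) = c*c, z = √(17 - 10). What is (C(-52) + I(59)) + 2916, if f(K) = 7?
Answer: 8737 - 45*√7 ≈ 8617.9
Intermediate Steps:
z = √7 ≈ 2.6458
I(c) = c²
C(L) = (7 + L)*(L + √7) (C(L) = (L + √7)*(L + 7) = (L + √7)*(7 + L) = (7 + L)*(L + √7))
(C(-52) + I(59)) + 2916 = (((-52)² + 7*(-52) + 7*√7 - 52*√7) + 59²) + 2916 = ((2704 - 364 + 7*√7 - 52*√7) + 3481) + 2916 = ((2340 - 45*√7) + 3481) + 2916 = (5821 - 45*√7) + 2916 = 8737 - 45*√7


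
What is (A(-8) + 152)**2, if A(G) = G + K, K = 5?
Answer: 22201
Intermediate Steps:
A(G) = 5 + G (A(G) = G + 5 = 5 + G)
(A(-8) + 152)**2 = ((5 - 8) + 152)**2 = (-3 + 152)**2 = 149**2 = 22201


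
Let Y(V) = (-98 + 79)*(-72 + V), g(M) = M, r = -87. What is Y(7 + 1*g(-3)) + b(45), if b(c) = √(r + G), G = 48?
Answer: 1292 + I*√39 ≈ 1292.0 + 6.245*I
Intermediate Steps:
Y(V) = 1368 - 19*V (Y(V) = -19*(-72 + V) = 1368 - 19*V)
b(c) = I*√39 (b(c) = √(-87 + 48) = √(-39) = I*√39)
Y(7 + 1*g(-3)) + b(45) = (1368 - 19*(7 + 1*(-3))) + I*√39 = (1368 - 19*(7 - 3)) + I*√39 = (1368 - 19*4) + I*√39 = (1368 - 76) + I*√39 = 1292 + I*√39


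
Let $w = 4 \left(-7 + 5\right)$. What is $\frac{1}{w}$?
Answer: $- \frac{1}{8} \approx -0.125$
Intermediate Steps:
$w = -8$ ($w = 4 \left(-2\right) = -8$)
$\frac{1}{w} = \frac{1}{-8} = - \frac{1}{8}$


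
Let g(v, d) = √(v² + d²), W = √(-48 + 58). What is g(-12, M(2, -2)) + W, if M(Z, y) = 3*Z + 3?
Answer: 15 + √10 ≈ 18.162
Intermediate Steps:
M(Z, y) = 3 + 3*Z
W = √10 ≈ 3.1623
g(v, d) = √(d² + v²)
g(-12, M(2, -2)) + W = √((3 + 3*2)² + (-12)²) + √10 = √((3 + 6)² + 144) + √10 = √(9² + 144) + √10 = √(81 + 144) + √10 = √225 + √10 = 15 + √10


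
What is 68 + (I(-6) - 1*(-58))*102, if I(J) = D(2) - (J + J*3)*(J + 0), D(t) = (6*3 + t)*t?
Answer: -4624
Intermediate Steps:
D(t) = t*(18 + t) (D(t) = (18 + t)*t = t*(18 + t))
I(J) = 40 - 4*J² (I(J) = 2*(18 + 2) - (J + J*3)*(J + 0) = 2*20 - (J + 3*J)*J = 40 - 4*J*J = 40 - 4*J²)
68 + (I(-6) - 1*(-58))*102 = 68 + ((40 - 4*(-6)²) - 1*(-58))*102 = 68 + ((40 - 4*36) + 58)*102 = 68 + ((40 - 144) + 58)*102 = 68 + (-104 + 58)*102 = 68 - 46*102 = 68 - 4692 = -4624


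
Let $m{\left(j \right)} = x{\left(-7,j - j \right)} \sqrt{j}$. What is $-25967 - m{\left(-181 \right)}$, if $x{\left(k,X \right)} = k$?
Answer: $-25967 + 7 i \sqrt{181} \approx -25967.0 + 94.175 i$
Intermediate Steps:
$m{\left(j \right)} = - 7 \sqrt{j}$
$-25967 - m{\left(-181 \right)} = -25967 - - 7 \sqrt{-181} = -25967 - - 7 i \sqrt{181} = -25967 + 7 i \sqrt{181}$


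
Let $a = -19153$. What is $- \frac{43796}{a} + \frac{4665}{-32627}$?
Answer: $\frac{1339583347}{624904931} \approx 2.1437$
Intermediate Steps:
$- \frac{43796}{a} + \frac{4665}{-32627} = - \frac{43796}{-19153} + \frac{4665}{-32627} = \left(-43796\right) \left(- \frac{1}{19153}\right) + 4665 \left(- \frac{1}{32627}\right) = \frac{43796}{19153} - \frac{4665}{32627} = \frac{1339583347}{624904931}$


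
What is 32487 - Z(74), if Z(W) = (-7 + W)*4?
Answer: 32219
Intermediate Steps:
Z(W) = -28 + 4*W
32487 - Z(74) = 32487 - (-28 + 4*74) = 32487 - (-28 + 296) = 32487 - 1*268 = 32487 - 268 = 32219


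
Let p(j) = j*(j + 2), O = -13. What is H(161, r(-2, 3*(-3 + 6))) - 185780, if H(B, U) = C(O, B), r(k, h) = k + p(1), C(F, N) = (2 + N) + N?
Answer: -185456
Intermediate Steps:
C(F, N) = 2 + 2*N
p(j) = j*(2 + j)
r(k, h) = 3 + k (r(k, h) = k + 1*(2 + 1) = k + 1*3 = k + 3 = 3 + k)
H(B, U) = 2 + 2*B
H(161, r(-2, 3*(-3 + 6))) - 185780 = (2 + 2*161) - 185780 = (2 + 322) - 185780 = 324 - 185780 = -185456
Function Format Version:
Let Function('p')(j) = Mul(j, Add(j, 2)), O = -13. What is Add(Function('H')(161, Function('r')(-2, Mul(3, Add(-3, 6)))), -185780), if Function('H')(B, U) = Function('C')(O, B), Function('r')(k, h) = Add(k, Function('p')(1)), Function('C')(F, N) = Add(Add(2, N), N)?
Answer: -185456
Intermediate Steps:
Function('C')(F, N) = Add(2, Mul(2, N))
Function('p')(j) = Mul(j, Add(2, j))
Function('r')(k, h) = Add(3, k) (Function('r')(k, h) = Add(k, Mul(1, Add(2, 1))) = Add(k, Mul(1, 3)) = Add(k, 3) = Add(3, k))
Function('H')(B, U) = Add(2, Mul(2, B))
Add(Function('H')(161, Function('r')(-2, Mul(3, Add(-3, 6)))), -185780) = Add(Add(2, Mul(2, 161)), -185780) = Add(Add(2, 322), -185780) = Add(324, -185780) = -185456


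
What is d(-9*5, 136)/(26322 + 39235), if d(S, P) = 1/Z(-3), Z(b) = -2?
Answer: -1/131114 ≈ -7.6269e-6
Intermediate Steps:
d(S, P) = -½ (d(S, P) = 1/(-2) = -½)
d(-9*5, 136)/(26322 + 39235) = -1/(2*(26322 + 39235)) = -½/65557 = -½*1/65557 = -1/131114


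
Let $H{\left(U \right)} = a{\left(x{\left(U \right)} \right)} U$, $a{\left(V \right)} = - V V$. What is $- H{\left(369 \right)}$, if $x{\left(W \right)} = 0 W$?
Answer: $0$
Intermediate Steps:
$x{\left(W \right)} = 0$
$a{\left(V \right)} = - V^{2}$
$H{\left(U \right)} = 0$ ($H{\left(U \right)} = - 0^{2} U = \left(-1\right) 0 U = 0 U = 0$)
$- H{\left(369 \right)} = \left(-1\right) 0 = 0$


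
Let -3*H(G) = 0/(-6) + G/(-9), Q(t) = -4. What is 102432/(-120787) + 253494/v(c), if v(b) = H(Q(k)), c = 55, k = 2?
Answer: -413353731867/241574 ≈ -1.7111e+6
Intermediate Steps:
H(G) = G/27 (H(G) = -(0/(-6) + G/(-9))/3 = -(0*(-⅙) + G*(-⅑))/3 = -(0 - G/9)/3 = -(-1)*G/27 = G/27)
v(b) = -4/27 (v(b) = (1/27)*(-4) = -4/27)
102432/(-120787) + 253494/v(c) = 102432/(-120787) + 253494/(-4/27) = 102432*(-1/120787) + 253494*(-27/4) = -102432/120787 - 3422169/2 = -413353731867/241574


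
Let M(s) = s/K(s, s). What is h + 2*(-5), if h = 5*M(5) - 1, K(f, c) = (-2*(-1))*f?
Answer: -17/2 ≈ -8.5000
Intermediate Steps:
K(f, c) = 2*f
M(s) = ½ (M(s) = s/((2*s)) = s*(1/(2*s)) = ½)
h = 3/2 (h = 5*(½) - 1 = 5/2 - 1 = 3/2 ≈ 1.5000)
h + 2*(-5) = 3/2 + 2*(-5) = 3/2 - 10 = -17/2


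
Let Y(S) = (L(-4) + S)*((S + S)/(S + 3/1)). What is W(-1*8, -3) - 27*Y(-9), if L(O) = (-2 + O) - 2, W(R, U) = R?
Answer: 1369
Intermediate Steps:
L(O) = -4 + O
Y(S) = 2*S*(-8 + S)/(3 + S) (Y(S) = ((-4 - 4) + S)*((S + S)/(S + 3/1)) = (-8 + S)*((2*S)/(S + 3*1)) = (-8 + S)*((2*S)/(S + 3)) = (-8 + S)*((2*S)/(3 + S)) = (-8 + S)*(2*S/(3 + S)) = 2*S*(-8 + S)/(3 + S))
W(-1*8, -3) - 27*Y(-9) = -1*8 - 54*(-9)*(-8 - 9)/(3 - 9) = -8 - 54*(-9)*(-17)/(-6) = -8 - 54*(-9)*(-1)*(-17)/6 = -8 - 27*(-51) = -8 + 1377 = 1369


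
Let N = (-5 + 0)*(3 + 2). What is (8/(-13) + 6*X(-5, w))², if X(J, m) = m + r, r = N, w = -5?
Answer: 5513104/169 ≈ 32622.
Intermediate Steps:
N = -25 (N = -5*5 = -25)
r = -25
X(J, m) = -25 + m (X(J, m) = m - 25 = -25 + m)
(8/(-13) + 6*X(-5, w))² = (8/(-13) + 6*(-25 - 5))² = (8*(-1/13) + 6*(-30))² = (-8/13 - 180)² = (-2348/13)² = 5513104/169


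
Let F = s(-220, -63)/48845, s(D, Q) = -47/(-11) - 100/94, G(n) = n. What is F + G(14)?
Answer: 353541769/25252865 ≈ 14.000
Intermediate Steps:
s(D, Q) = 1659/517 (s(D, Q) = -47*(-1/11) - 100*1/94 = 47/11 - 50/47 = 1659/517)
F = 1659/25252865 (F = (1659/517)/48845 = (1659/517)*(1/48845) = 1659/25252865 ≈ 6.5695e-5)
F + G(14) = 1659/25252865 + 14 = 353541769/25252865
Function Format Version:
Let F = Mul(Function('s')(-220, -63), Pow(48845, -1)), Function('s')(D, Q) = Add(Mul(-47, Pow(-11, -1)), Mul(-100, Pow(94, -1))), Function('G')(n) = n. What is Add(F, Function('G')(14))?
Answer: Rational(353541769, 25252865) ≈ 14.000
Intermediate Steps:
Function('s')(D, Q) = Rational(1659, 517) (Function('s')(D, Q) = Add(Mul(-47, Rational(-1, 11)), Mul(-100, Rational(1, 94))) = Add(Rational(47, 11), Rational(-50, 47)) = Rational(1659, 517))
F = Rational(1659, 25252865) (F = Mul(Rational(1659, 517), Pow(48845, -1)) = Mul(Rational(1659, 517), Rational(1, 48845)) = Rational(1659, 25252865) ≈ 6.5695e-5)
Add(F, Function('G')(14)) = Add(Rational(1659, 25252865), 14) = Rational(353541769, 25252865)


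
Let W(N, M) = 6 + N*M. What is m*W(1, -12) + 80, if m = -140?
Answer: 920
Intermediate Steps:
W(N, M) = 6 + M*N
m*W(1, -12) + 80 = -140*(6 - 12*1) + 80 = -140*(6 - 12) + 80 = -140*(-6) + 80 = 840 + 80 = 920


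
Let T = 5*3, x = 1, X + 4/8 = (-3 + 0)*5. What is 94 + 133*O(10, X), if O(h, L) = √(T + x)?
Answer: 626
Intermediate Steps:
X = -31/2 (X = -½ + (-3 + 0)*5 = -½ - 3*5 = -½ - 15 = -31/2 ≈ -15.500)
T = 15
O(h, L) = 4 (O(h, L) = √(15 + 1) = √16 = 4)
94 + 133*O(10, X) = 94 + 133*4 = 94 + 532 = 626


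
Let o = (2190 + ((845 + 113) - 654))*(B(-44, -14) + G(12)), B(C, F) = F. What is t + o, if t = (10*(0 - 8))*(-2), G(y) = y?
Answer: -4828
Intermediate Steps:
t = 160 (t = (10*(-8))*(-2) = -80*(-2) = 160)
o = -4988 (o = (2190 + ((845 + 113) - 654))*(-14 + 12) = (2190 + (958 - 654))*(-2) = (2190 + 304)*(-2) = 2494*(-2) = -4988)
t + o = 160 - 4988 = -4828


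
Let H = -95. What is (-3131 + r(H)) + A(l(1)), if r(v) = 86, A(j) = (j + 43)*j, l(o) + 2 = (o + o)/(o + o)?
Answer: -3087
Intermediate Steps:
l(o) = -1 (l(o) = -2 + (o + o)/(o + o) = -2 + (2*o)/((2*o)) = -2 + (2*o)*(1/(2*o)) = -2 + 1 = -1)
A(j) = j*(43 + j) (A(j) = (43 + j)*j = j*(43 + j))
(-3131 + r(H)) + A(l(1)) = (-3131 + 86) - (43 - 1) = -3045 - 1*42 = -3045 - 42 = -3087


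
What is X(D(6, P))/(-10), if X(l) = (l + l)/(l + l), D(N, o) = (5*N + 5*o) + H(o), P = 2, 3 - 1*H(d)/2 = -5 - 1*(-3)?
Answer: -⅒ ≈ -0.10000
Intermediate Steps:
H(d) = 10 (H(d) = 6 - 2*(-5 - 1*(-3)) = 6 - 2*(-5 + 3) = 6 - 2*(-2) = 6 + 4 = 10)
D(N, o) = 10 + 5*N + 5*o (D(N, o) = (5*N + 5*o) + 10 = 10 + 5*N + 5*o)
X(l) = 1 (X(l) = (2*l)/((2*l)) = (2*l)*(1/(2*l)) = 1)
X(D(6, P))/(-10) = 1/(-10) = 1*(-⅒) = -⅒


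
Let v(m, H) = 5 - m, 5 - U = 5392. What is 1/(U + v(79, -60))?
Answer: -1/5461 ≈ -0.00018312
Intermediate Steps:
U = -5387 (U = 5 - 1*5392 = 5 - 5392 = -5387)
1/(U + v(79, -60)) = 1/(-5387 + (5 - 1*79)) = 1/(-5387 + (5 - 79)) = 1/(-5387 - 74) = 1/(-5461) = -1/5461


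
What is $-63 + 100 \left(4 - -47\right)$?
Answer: $5037$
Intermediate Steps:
$-63 + 100 \left(4 - -47\right) = -63 + 100 \left(4 + 47\right) = -63 + 100 \cdot 51 = -63 + 5100 = 5037$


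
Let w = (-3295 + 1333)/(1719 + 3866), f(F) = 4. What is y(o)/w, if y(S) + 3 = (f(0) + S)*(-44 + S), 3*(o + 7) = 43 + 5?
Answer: 1278965/981 ≈ 1303.7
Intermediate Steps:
w = -1962/5585 ≈ -0.35130
o = 9 (o = -7 + (43 + 5)/3 = -7 + (1/3)*48 = -7 + 16 = 9)
y(S) = -3 + (-44 + S)*(4 + S) (y(S) = -3 + (4 + S)*(-44 + S) = -3 + (-44 + S)*(4 + S))
y(o)/w = (-179 + 9**2 - 40*9)/(-1962/5585) = (-179 + 81 - 360)*(-5585/1962) = -458*(-5585/1962) = 1278965/981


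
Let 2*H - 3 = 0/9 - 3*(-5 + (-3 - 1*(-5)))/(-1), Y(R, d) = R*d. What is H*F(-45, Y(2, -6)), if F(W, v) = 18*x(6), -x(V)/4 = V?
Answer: 1296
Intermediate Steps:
x(V) = -4*V
F(W, v) = -432 (F(W, v) = 18*(-4*6) = 18*(-24) = -432)
H = -3 (H = 3/2 + (0/9 - 3*(-5 + (-3 - 1*(-5)))/(-1))/2 = 3/2 + (0*(⅑) - 3*(-5 + (-3 + 5))*(-1))/2 = 3/2 + (0 - 3*(-5 + 2)*(-1))/2 = 3/2 + (0 - 3*(-3)*(-1))/2 = 3/2 + (0 + 9*(-1))/2 = 3/2 + (0 - 9)/2 = 3/2 + (½)*(-9) = 3/2 - 9/2 = -3)
H*F(-45, Y(2, -6)) = -3*(-432) = 1296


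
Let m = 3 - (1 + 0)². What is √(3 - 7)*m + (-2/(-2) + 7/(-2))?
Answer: -5/2 + 4*I ≈ -2.5 + 4.0*I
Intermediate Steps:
m = 2 (m = 3 - 1*1² = 3 - 1*1 = 3 - 1 = 2)
√(3 - 7)*m + (-2/(-2) + 7/(-2)) = √(3 - 7)*2 + (-2/(-2) + 7/(-2)) = √(-4)*2 + (-2*(-½) + 7*(-½)) = (2*I)*2 + (1 - 7/2) = 4*I - 5/2 = -5/2 + 4*I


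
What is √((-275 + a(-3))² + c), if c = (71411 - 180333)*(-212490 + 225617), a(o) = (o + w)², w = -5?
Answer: I*√1429774573 ≈ 37812.0*I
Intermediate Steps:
a(o) = (-5 + o)² (a(o) = (o - 5)² = (-5 + o)²)
c = -1429819094 (c = -108922*13127 = -1429819094)
√((-275 + a(-3))² + c) = √((-275 + (-5 - 3)²)² - 1429819094) = √((-275 + (-8)²)² - 1429819094) = √((-275 + 64)² - 1429819094) = √((-211)² - 1429819094) = √(44521 - 1429819094) = √(-1429774573) = I*√1429774573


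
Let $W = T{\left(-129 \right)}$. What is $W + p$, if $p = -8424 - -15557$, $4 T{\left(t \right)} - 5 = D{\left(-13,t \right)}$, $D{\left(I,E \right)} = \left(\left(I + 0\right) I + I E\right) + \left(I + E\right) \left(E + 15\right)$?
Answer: $\frac{46571}{4} \approx 11643.0$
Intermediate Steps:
$D{\left(I,E \right)} = I^{2} + E I + \left(15 + E\right) \left(E + I\right)$ ($D{\left(I,E \right)} = \left(I I + E I\right) + \left(E + I\right) \left(15 + E\right) = \left(I^{2} + E I\right) + \left(15 + E\right) \left(E + I\right) = I^{2} + E I + \left(15 + E\right) \left(E + I\right)$)
$T{\left(t \right)} = - \frac{21}{4} - \frac{11 t}{4} + \frac{t^{2}}{4}$ ($T{\left(t \right)} = \frac{5}{4} + \frac{t^{2} + \left(-13\right)^{2} + 15 t + 15 \left(-13\right) + 2 t \left(-13\right)}{4} = \frac{5}{4} + \frac{t^{2} + 169 + 15 t - 195 - 26 t}{4} = \frac{5}{4} + \frac{-26 + t^{2} - 11 t}{4} = \frac{5}{4} - \left(\frac{13}{2} - \frac{t^{2}}{4} + \frac{11 t}{4}\right) = - \frac{21}{4} - \frac{11 t}{4} + \frac{t^{2}}{4}$)
$p = 7133$ ($p = -8424 + 15557 = 7133$)
$W = \frac{18039}{4}$ ($W = - \frac{21}{4} - - \frac{1419}{4} + \frac{\left(-129\right)^{2}}{4} = - \frac{21}{4} + \frac{1419}{4} + \frac{1}{4} \cdot 16641 = - \frac{21}{4} + \frac{1419}{4} + \frac{16641}{4} = \frac{18039}{4} \approx 4509.8$)
$W + p = \frac{18039}{4} + 7133 = \frac{46571}{4}$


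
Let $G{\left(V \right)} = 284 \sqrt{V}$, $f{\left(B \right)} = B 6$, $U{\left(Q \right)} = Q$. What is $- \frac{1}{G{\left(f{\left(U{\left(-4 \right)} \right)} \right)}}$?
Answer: $\frac{i \sqrt{6}}{3408} \approx 0.00071875 i$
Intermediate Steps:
$f{\left(B \right)} = 6 B$
$- \frac{1}{G{\left(f{\left(U{\left(-4 \right)} \right)} \right)}} = - \frac{1}{284 \sqrt{6 \left(-4\right)}} = - \frac{1}{284 \sqrt{-24}} = - \frac{1}{284 \cdot 2 i \sqrt{6}} = - \frac{1}{568 i \sqrt{6}} = - \frac{\left(-1\right) i \sqrt{6}}{3408} = \frac{i \sqrt{6}}{3408}$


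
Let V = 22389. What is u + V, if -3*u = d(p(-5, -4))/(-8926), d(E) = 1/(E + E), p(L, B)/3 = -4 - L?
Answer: 3597195853/160668 ≈ 22389.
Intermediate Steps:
p(L, B) = -12 - 3*L (p(L, B) = 3*(-4 - L) = -12 - 3*L)
d(E) = 1/(2*E)
u = 1/160668 (u = -1/(2*(-12 - 3*(-5)))/(3*(-8926)) = -1/(2*(-12 + 15))*(-1)/(3*8926) = -(1/2)/3*(-1)/(3*8926) = -(1/2)*(1/3)*(-1)/(3*8926) = -(-1)/(18*8926) = -1/3*(-1/53556) = 1/160668 ≈ 6.2240e-6)
u + V = 1/160668 + 22389 = 3597195853/160668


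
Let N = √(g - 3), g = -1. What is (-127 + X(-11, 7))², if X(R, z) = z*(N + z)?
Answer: 5888 - 2184*I ≈ 5888.0 - 2184.0*I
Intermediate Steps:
N = 2*I (N = √(-1 - 3) = √(-4) = 2*I ≈ 2.0*I)
X(R, z) = z*(z + 2*I) (X(R, z) = z*(2*I + z) = z*(z + 2*I))
(-127 + X(-11, 7))² = (-127 + 7*(7 + 2*I))² = (-127 + (49 + 14*I))² = (-78 + 14*I)²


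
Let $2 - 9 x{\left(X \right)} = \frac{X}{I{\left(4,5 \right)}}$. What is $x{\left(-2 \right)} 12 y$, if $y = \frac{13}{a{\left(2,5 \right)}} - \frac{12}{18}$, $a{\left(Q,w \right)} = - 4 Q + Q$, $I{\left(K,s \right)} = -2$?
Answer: $- \frac{34}{9} \approx -3.7778$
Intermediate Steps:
$a{\left(Q,w \right)} = - 3 Q$
$y = - \frac{17}{6}$ ($y = \frac{13}{\left(-3\right) 2} - \frac{12}{18} = \frac{13}{-6} - \frac{2}{3} = 13 \left(- \frac{1}{6}\right) - \frac{2}{3} = - \frac{13}{6} - \frac{2}{3} = - \frac{17}{6} \approx -2.8333$)
$x{\left(X \right)} = \frac{2}{9} + \frac{X}{18}$ ($x{\left(X \right)} = \frac{2}{9} - \frac{X \frac{1}{-2}}{9} = \frac{2}{9} - \frac{X \left(- \frac{1}{2}\right)}{9} = \frac{2}{9} - \frac{\left(- \frac{1}{2}\right) X}{9} = \frac{2}{9} + \frac{X}{18}$)
$x{\left(-2 \right)} 12 y = \left(\frac{2}{9} + \frac{1}{18} \left(-2\right)\right) 12 \left(- \frac{17}{6}\right) = \left(\frac{2}{9} - \frac{1}{9}\right) 12 \left(- \frac{17}{6}\right) = \frac{1}{9} \cdot 12 \left(- \frac{17}{6}\right) = \frac{4}{3} \left(- \frac{17}{6}\right) = - \frac{34}{9}$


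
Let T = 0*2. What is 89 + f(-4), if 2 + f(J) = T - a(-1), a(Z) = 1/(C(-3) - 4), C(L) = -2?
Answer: 523/6 ≈ 87.167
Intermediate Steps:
T = 0
a(Z) = -1/6 (a(Z) = 1/(-2 - 4) = 1/(-6) = -1/6)
f(J) = -11/6 (f(J) = -2 + (0 - 1*(-1/6)) = -2 + (0 + 1/6) = -2 + 1/6 = -11/6)
89 + f(-4) = 89 - 11/6 = 523/6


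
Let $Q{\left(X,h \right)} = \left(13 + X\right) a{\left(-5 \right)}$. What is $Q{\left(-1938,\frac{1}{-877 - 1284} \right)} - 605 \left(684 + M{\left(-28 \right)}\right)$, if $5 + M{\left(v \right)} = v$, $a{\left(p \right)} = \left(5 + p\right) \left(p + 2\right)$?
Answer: $-393855$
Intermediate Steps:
$a{\left(p \right)} = \left(2 + p\right) \left(5 + p\right)$ ($a{\left(p \right)} = \left(5 + p\right) \left(2 + p\right) = \left(2 + p\right) \left(5 + p\right)$)
$M{\left(v \right)} = -5 + v$
$Q{\left(X,h \right)} = 0$ ($Q{\left(X,h \right)} = \left(13 + X\right) \left(10 + \left(-5\right)^{2} + 7 \left(-5\right)\right) = \left(13 + X\right) \left(10 + 25 - 35\right) = \left(13 + X\right) 0 = 0$)
$Q{\left(-1938,\frac{1}{-877 - 1284} \right)} - 605 \left(684 + M{\left(-28 \right)}\right) = 0 - 605 \left(684 - 33\right) = 0 - 605 \cdot 651 = 0 - 393855 = -393855$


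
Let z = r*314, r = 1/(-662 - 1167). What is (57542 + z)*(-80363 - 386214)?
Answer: -49104431654308/1829 ≈ -2.6848e+10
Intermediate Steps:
r = -1/1829 (r = 1/(-1829) = -1/1829 ≈ -0.00054675)
z = -314/1829 (z = -1/1829*314 = -314/1829 ≈ -0.17168)
(57542 + z)*(-80363 - 386214) = (57542 - 314/1829)*(-80363 - 386214) = (105244004/1829)*(-466577) = -49104431654308/1829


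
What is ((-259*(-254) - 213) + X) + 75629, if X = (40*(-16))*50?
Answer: 109202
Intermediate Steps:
X = -32000 (X = -640*50 = -32000)
((-259*(-254) - 213) + X) + 75629 = ((-259*(-254) - 213) - 32000) + 75629 = ((65786 - 213) - 32000) + 75629 = (65573 - 32000) + 75629 = 33573 + 75629 = 109202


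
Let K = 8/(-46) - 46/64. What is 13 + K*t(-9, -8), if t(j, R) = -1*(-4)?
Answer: 1735/184 ≈ 9.4294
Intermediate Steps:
K = -657/736 (K = 8*(-1/46) - 46*1/64 = -4/23 - 23/32 = -657/736 ≈ -0.89266)
t(j, R) = 4
13 + K*t(-9, -8) = 13 - 657/736*4 = 13 - 657/184 = 1735/184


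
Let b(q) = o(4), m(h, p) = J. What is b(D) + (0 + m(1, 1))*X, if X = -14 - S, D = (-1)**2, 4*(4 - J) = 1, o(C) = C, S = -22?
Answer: 34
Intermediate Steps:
J = 15/4 (J = 4 - 1/4*1 = 4 - 1/4 = 15/4 ≈ 3.7500)
m(h, p) = 15/4
D = 1
b(q) = 4
X = 8 (X = -14 - 1*(-22) = -14 + 22 = 8)
b(D) + (0 + m(1, 1))*X = 4 + (0 + 15/4)*8 = 4 + (15/4)*8 = 4 + 30 = 34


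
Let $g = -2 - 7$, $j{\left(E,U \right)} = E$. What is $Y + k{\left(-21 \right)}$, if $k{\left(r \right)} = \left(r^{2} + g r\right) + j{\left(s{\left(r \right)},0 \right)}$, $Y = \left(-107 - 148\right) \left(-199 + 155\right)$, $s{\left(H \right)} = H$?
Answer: $11829$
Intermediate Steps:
$g = -9$ ($g = -2 - 7 = -9$)
$Y = 11220$ ($Y = \left(-255\right) \left(-44\right) = 11220$)
$k{\left(r \right)} = r^{2} - 8 r$ ($k{\left(r \right)} = \left(r^{2} - 9 r\right) + r = r^{2} - 8 r$)
$Y + k{\left(-21 \right)} = 11220 - 21 \left(-8 - 21\right) = 11220 - -609 = 11220 + 609 = 11829$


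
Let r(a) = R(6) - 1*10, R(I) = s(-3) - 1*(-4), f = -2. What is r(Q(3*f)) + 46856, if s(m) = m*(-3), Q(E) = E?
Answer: 46859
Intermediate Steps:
s(m) = -3*m
R(I) = 13 (R(I) = -3*(-3) - 1*(-4) = 9 + 4 = 13)
r(a) = 3 (r(a) = 13 - 1*10 = 13 - 10 = 3)
r(Q(3*f)) + 46856 = 3 + 46856 = 46859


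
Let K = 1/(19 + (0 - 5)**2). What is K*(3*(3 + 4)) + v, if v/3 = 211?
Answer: 27873/44 ≈ 633.48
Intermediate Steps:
v = 633 (v = 3*211 = 633)
K = 1/44 (K = 1/(19 + (-5)**2) = 1/(19 + 25) = 1/44 ≈ 0.022727)
K*(3*(3 + 4)) + v = (3*(3 + 4))/44 + 633 = (3*7)/44 + 633 = (1/44)*21 + 633 = 21/44 + 633 = 27873/44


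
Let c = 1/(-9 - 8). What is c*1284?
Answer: -1284/17 ≈ -75.529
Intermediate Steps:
c = -1/17 (c = 1/(-17) = -1/17 ≈ -0.058824)
c*1284 = -1/17*1284 = -1284/17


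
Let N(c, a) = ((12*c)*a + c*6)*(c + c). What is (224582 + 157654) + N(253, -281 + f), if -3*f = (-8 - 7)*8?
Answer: -369077712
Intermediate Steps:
f = 40 (f = -(-8 - 7)*8/3 = -(-5)*8 = -⅓*(-120) = 40)
N(c, a) = 2*c*(6*c + 12*a*c) (N(c, a) = (12*a*c + 6*c)*(2*c) = (6*c + 12*a*c)*(2*c) = 2*c*(6*c + 12*a*c))
(224582 + 157654) + N(253, -281 + f) = (224582 + 157654) + 253²*(12 + 24*(-281 + 40)) = 382236 + 64009*(12 + 24*(-241)) = 382236 + 64009*(12 - 5784) = 382236 + 64009*(-5772) = 382236 - 369459948 = -369077712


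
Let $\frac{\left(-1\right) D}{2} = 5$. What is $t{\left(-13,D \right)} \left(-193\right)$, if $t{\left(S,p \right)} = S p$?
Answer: $-25090$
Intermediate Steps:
$D = -10$ ($D = \left(-2\right) 5 = -10$)
$t{\left(-13,D \right)} \left(-193\right) = \left(-13\right) \left(-10\right) \left(-193\right) = 130 \left(-193\right) = -25090$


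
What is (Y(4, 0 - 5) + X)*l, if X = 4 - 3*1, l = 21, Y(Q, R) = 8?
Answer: 189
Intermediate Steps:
X = 1 (X = 4 - 3 = 1)
(Y(4, 0 - 5) + X)*l = (8 + 1)*21 = 9*21 = 189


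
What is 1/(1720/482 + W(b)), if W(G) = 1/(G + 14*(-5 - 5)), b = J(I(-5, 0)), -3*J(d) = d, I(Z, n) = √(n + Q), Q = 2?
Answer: 36487067420/129942188329 - 174243*√2/129942188329 ≈ 0.28079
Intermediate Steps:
I(Z, n) = √(2 + n) (I(Z, n) = √(n + 2) = √(2 + n))
J(d) = -d/3
b = -√2/3 (b = -√(2 + 0)/3 = -√2/3 ≈ -0.47140)
W(G) = 1/(-140 + G) (W(G) = 1/(G + 14*(-10)) = 1/(G - 140) = 1/(-140 + G))
1/(1720/482 + W(b)) = 1/(1720/482 + 1/(-140 - √2/3)) = 1/(1720*(1/482) + 1/(-140 - √2/3)) = 1/(860/241 + 1/(-140 - √2/3))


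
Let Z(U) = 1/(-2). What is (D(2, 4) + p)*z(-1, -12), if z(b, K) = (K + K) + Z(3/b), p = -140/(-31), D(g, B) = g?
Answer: -4949/31 ≈ -159.65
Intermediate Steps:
p = 140/31 (p = -140*(-1/31) = 140/31 ≈ 4.5161)
Z(U) = -½
z(b, K) = -½ + 2*K (z(b, K) = (K + K) - ½ = 2*K - ½ = -½ + 2*K)
(D(2, 4) + p)*z(-1, -12) = (2 + 140/31)*(-½ + 2*(-12)) = 202*(-½ - 24)/31 = (202/31)*(-49/2) = -4949/31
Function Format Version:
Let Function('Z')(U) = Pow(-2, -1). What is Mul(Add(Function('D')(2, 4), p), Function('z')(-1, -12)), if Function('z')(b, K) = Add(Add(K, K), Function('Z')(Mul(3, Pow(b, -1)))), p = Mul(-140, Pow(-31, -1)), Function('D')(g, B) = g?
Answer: Rational(-4949, 31) ≈ -159.65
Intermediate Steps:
p = Rational(140, 31) (p = Mul(-140, Rational(-1, 31)) = Rational(140, 31) ≈ 4.5161)
Function('Z')(U) = Rational(-1, 2)
Function('z')(b, K) = Add(Rational(-1, 2), Mul(2, K)) (Function('z')(b, K) = Add(Add(K, K), Rational(-1, 2)) = Add(Mul(2, K), Rational(-1, 2)) = Add(Rational(-1, 2), Mul(2, K)))
Mul(Add(Function('D')(2, 4), p), Function('z')(-1, -12)) = Mul(Add(2, Rational(140, 31)), Add(Rational(-1, 2), Mul(2, -12))) = Mul(Rational(202, 31), Add(Rational(-1, 2), -24)) = Mul(Rational(202, 31), Rational(-49, 2)) = Rational(-4949, 31)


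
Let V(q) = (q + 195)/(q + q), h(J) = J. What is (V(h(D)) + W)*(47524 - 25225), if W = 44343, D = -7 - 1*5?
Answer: 7909076217/8 ≈ 9.8863e+8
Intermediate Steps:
D = -12 (D = -7 - 5 = -12)
V(q) = (195 + q)/(2*q) (V(q) = (195 + q)/((2*q)) = (195 + q)*(1/(2*q)) = (195 + q)/(2*q))
(V(h(D)) + W)*(47524 - 25225) = ((½)*(195 - 12)/(-12) + 44343)*(47524 - 25225) = ((½)*(-1/12)*183 + 44343)*22299 = (-61/8 + 44343)*22299 = (354683/8)*22299 = 7909076217/8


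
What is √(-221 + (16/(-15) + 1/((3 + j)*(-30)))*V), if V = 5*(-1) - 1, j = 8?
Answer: I*√649110/55 ≈ 14.649*I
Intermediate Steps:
V = -6 (V = -5 - 1 = -6)
√(-221 + (16/(-15) + 1/((3 + j)*(-30)))*V) = √(-221 + (16/(-15) + 1/((3 + 8)*(-30)))*(-6)) = √(-221 + (16*(-1/15) - 1/30/11)*(-6)) = √(-221 + (-16/15 + (1/11)*(-1/30))*(-6)) = √(-221 + (-16/15 - 1/330)*(-6)) = √(-221 - 353/330*(-6)) = √(-221 + 353/55) = √(-11802/55) = I*√649110/55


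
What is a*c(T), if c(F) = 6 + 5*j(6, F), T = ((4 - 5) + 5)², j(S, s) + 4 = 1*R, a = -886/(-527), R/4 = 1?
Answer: 5316/527 ≈ 10.087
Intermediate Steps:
R = 4 (R = 4*1 = 4)
a = 886/527 (a = -886*(-1/527) = 886/527 ≈ 1.6812)
j(S, s) = 0 (j(S, s) = -4 + 1*4 = -4 + 4 = 0)
T = 16 (T = (-1 + 5)² = 4² = 16)
c(F) = 6 (c(F) = 6 + 5*0 = 6 + 0 = 6)
a*c(T) = (886/527)*6 = 5316/527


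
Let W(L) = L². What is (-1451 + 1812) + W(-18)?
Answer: 685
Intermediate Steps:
(-1451 + 1812) + W(-18) = (-1451 + 1812) + (-18)² = 361 + 324 = 685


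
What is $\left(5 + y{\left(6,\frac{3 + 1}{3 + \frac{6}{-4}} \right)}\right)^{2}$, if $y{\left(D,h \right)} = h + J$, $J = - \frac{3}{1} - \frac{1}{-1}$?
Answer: $\frac{289}{9} \approx 32.111$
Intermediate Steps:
$J = -2$ ($J = \left(-3\right) 1 - -1 = -3 + 1 = -2$)
$y{\left(D,h \right)} = -2 + h$ ($y{\left(D,h \right)} = h - 2 = -2 + h$)
$\left(5 + y{\left(6,\frac{3 + 1}{3 + \frac{6}{-4}} \right)}\right)^{2} = \left(5 - \left(2 - \frac{3 + 1}{3 + \frac{6}{-4}}\right)\right)^{2} = \left(5 - \left(2 - \frac{4}{3 + 6 \left(- \frac{1}{4}\right)}\right)\right)^{2} = \left(5 - \left(2 - \frac{4}{3 - \frac{3}{2}}\right)\right)^{2} = \left(5 - \left(2 - \frac{4}{\frac{3}{2}}\right)\right)^{2} = \left(5 + \left(-2 + 4 \cdot \frac{2}{3}\right)\right)^{2} = \left(5 + \left(-2 + \frac{8}{3}\right)\right)^{2} = \left(5 + \frac{2}{3}\right)^{2} = \left(\frac{17}{3}\right)^{2} = \frac{289}{9}$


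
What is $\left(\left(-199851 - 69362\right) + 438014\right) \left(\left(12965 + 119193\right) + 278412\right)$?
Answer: $69304626570$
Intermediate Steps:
$\left(\left(-199851 - 69362\right) + 438014\right) \left(\left(12965 + 119193\right) + 278412\right) = \left(\left(-199851 - 69362\right) + 438014\right) \left(132158 + 278412\right) = \left(-269213 + 438014\right) 410570 = 168801 \cdot 410570 = 69304626570$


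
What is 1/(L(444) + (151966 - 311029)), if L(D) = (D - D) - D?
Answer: -1/159507 ≈ -6.2693e-6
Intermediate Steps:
L(D) = -D (L(D) = 0 - D = -D)
1/(L(444) + (151966 - 311029)) = 1/(-1*444 + (151966 - 311029)) = 1/(-444 - 159063) = 1/(-159507) = -1/159507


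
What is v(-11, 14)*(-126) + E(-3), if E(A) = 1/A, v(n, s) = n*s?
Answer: 58211/3 ≈ 19404.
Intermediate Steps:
v(-11, 14)*(-126) + E(-3) = -11*14*(-126) + 1/(-3) = -154*(-126) - 1/3 = 19404 - 1/3 = 58211/3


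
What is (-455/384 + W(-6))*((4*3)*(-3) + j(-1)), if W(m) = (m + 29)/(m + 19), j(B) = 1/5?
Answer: -522143/24960 ≈ -20.919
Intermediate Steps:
j(B) = ⅕
W(m) = (29 + m)/(19 + m)
(-455/384 + W(-6))*((4*3)*(-3) + j(-1)) = (-455/384 + (29 - 6)/(19 - 6))*((4*3)*(-3) + ⅕) = (-455*1/384 + 23/13)*(12*(-3) + ⅕) = (-455/384 + (1/13)*23)*(-36 + ⅕) = (-455/384 + 23/13)*(-179/5) = (2917/4992)*(-179/5) = -522143/24960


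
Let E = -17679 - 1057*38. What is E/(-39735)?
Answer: 11569/7947 ≈ 1.4558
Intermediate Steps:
E = -57845 (E = -17679 - 1*40166 = -17679 - 40166 = -57845)
E/(-39735) = -57845/(-39735) = -57845*(-1/39735) = 11569/7947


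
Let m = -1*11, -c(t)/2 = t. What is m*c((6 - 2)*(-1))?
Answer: -88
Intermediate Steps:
c(t) = -2*t
m = -11
m*c((6 - 2)*(-1)) = -(-22)*(6 - 2)*(-1) = -(-22)*4*(-1) = -(-22)*(-4) = -11*8 = -88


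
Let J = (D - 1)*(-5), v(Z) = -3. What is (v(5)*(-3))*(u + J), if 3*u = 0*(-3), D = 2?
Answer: -45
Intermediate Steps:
u = 0 (u = (0*(-3))/3 = (⅓)*0 = 0)
J = -5 (J = (2 - 1)*(-5) = 1*(-5) = -5)
(v(5)*(-3))*(u + J) = (-3*(-3))*(0 - 5) = 9*(-5) = -45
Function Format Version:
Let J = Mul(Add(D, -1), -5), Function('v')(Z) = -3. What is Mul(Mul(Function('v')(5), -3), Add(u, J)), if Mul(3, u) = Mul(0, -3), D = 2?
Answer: -45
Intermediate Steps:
u = 0 (u = Mul(Rational(1, 3), Mul(0, -3)) = Mul(Rational(1, 3), 0) = 0)
J = -5 (J = Mul(Add(2, -1), -5) = Mul(1, -5) = -5)
Mul(Mul(Function('v')(5), -3), Add(u, J)) = Mul(Mul(-3, -3), Add(0, -5)) = Mul(9, -5) = -45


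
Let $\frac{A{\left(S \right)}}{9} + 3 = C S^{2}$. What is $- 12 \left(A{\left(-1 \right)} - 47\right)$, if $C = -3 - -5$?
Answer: $672$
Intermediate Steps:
$C = 2$ ($C = -3 + 5 = 2$)
$A{\left(S \right)} = -27 + 18 S^{2}$ ($A{\left(S \right)} = -27 + 9 \cdot 2 S^{2} = -27 + 18 S^{2}$)
$- 12 \left(A{\left(-1 \right)} - 47\right) = - 12 \left(\left(-27 + 18 \left(-1\right)^{2}\right) - 47\right) = - 12 \left(\left(-27 + 18 \cdot 1\right) - 47\right) = - 12 \left(\left(-27 + 18\right) - 47\right) = - 12 \left(-9 - 47\right) = \left(-12\right) \left(-56\right) = 672$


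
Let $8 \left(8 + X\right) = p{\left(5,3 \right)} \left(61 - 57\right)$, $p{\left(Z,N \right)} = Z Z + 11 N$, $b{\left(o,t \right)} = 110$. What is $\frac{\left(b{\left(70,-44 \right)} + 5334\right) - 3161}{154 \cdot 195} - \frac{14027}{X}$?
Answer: $- \frac{20056327}{30030} \approx -667.88$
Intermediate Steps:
$p{\left(Z,N \right)} = Z^{2} + 11 N$
$X = 21$ ($X = -8 + \frac{\left(5^{2} + 11 \cdot 3\right) \left(61 - 57\right)}{8} = -8 + \frac{\left(25 + 33\right) 4}{8} = -8 + \frac{58 \cdot 4}{8} = -8 + \frac{1}{8} \cdot 232 = -8 + 29 = 21$)
$\frac{\left(b{\left(70,-44 \right)} + 5334\right) - 3161}{154 \cdot 195} - \frac{14027}{X} = \frac{\left(110 + 5334\right) - 3161}{154 \cdot 195} - \frac{14027}{21} = \frac{5444 - 3161}{30030} - \frac{14027}{21} = 2283 \cdot \frac{1}{30030} - \frac{14027}{21} = \frac{761}{10010} - \frac{14027}{21} = - \frac{20056327}{30030}$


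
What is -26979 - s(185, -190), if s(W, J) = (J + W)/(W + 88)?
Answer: -7365262/273 ≈ -26979.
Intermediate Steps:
s(W, J) = (J + W)/(88 + W)
-26979 - s(185, -190) = -26979 - (-190 + 185)/(88 + 185) = -26979 - (-5)/273 = -26979 - 1*(-5/273) = -26979 + 5/273 = -7365262/273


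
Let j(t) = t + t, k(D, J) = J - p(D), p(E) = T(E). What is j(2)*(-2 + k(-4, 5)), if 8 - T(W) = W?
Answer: -36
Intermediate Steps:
T(W) = 8 - W
p(E) = 8 - E
k(D, J) = -8 + D + J (k(D, J) = J - (8 - D) = J + (-8 + D) = -8 + D + J)
j(t) = 2*t
j(2)*(-2 + k(-4, 5)) = (2*2)*(-2 + (-8 - 4 + 5)) = 4*(-2 - 7) = 4*(-9) = -36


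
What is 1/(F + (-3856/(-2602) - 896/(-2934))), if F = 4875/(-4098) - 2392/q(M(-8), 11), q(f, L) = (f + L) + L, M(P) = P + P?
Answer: -2607102522/1037806561495 ≈ -0.0025121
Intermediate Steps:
M(P) = 2*P
q(f, L) = f + 2*L (q(f, L) = (L + f) + L = f + 2*L)
F = -1638611/4098 (F = 4875/(-4098) - 2392/(2*(-8) + 2*11) = 4875*(-1/4098) - 2392/(-16 + 22) = -1625/1366 - 2392/6 = -1625/1366 - 2392*⅙ = -1625/1366 - 1196/3 = -1638611/4098 ≈ -399.86)
1/(F + (-3856/(-2602) - 896/(-2934))) = 1/(-1638611/4098 + (-3856/(-2602) - 896/(-2934))) = 1/(-1638611/4098 + (-3856*(-1/2602) - 896*(-1/2934))) = 1/(-1638611/4098 + (1928/1301 + 448/1467)) = 1/(-1638611/4098 + 3411224/1908567) = 1/(-1037806561495/2607102522) = -2607102522/1037806561495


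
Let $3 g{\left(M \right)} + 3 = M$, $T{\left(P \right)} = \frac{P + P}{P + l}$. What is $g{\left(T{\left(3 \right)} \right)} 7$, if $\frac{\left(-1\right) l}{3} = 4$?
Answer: $- \frac{77}{9} \approx -8.5556$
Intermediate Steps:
$l = -12$ ($l = \left(-3\right) 4 = -12$)
$T{\left(P \right)} = \frac{2 P}{-12 + P}$ ($T{\left(P \right)} = \frac{P + P}{P - 12} = \frac{2 P}{-12 + P}$)
$g{\left(M \right)} = -1 + \frac{M}{3}$
$g{\left(T{\left(3 \right)} \right)} 7 = \left(-1 + \frac{2 \cdot 3 \frac{1}{-12 + 3}}{3}\right) 7 = \left(-1 + \frac{2 \cdot 3 \frac{1}{-9}}{3}\right) 7 = \left(-1 + \frac{2 \cdot 3 \left(- \frac{1}{9}\right)}{3}\right) 7 = \left(-1 + \frac{1}{3} \left(- \frac{2}{3}\right)\right) 7 = \left(-1 - \frac{2}{9}\right) 7 = \left(- \frac{11}{9}\right) 7 = - \frac{77}{9}$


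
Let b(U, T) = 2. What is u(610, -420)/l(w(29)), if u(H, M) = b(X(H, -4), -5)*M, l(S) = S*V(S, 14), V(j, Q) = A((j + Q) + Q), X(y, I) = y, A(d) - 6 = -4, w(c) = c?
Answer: -420/29 ≈ -14.483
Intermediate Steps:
A(d) = 2 (A(d) = 6 - 4 = 2)
V(j, Q) = 2
l(S) = 2*S (l(S) = S*2 = 2*S)
u(H, M) = 2*M
u(610, -420)/l(w(29)) = (2*(-420))/((2*29)) = -840/58 = -840*1/58 = -420/29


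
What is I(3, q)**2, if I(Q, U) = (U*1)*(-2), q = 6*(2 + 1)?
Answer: 1296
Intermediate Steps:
q = 18 (q = 6*3 = 18)
I(Q, U) = -2*U (I(Q, U) = U*(-2) = -2*U)
I(3, q)**2 = (-2*18)**2 = (-36)**2 = 1296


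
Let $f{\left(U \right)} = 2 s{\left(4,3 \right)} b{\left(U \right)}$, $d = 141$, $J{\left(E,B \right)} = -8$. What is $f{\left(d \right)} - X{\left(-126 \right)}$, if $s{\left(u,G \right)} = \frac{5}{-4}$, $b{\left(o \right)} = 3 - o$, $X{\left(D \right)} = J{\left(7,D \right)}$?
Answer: $353$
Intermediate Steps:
$X{\left(D \right)} = -8$
$s{\left(u,G \right)} = - \frac{5}{4}$ ($s{\left(u,G \right)} = 5 \left(- \frac{1}{4}\right) = - \frac{5}{4}$)
$f{\left(U \right)} = - \frac{15}{2} + \frac{5 U}{2}$ ($f{\left(U \right)} = 2 \left(- \frac{5}{4}\right) \left(3 - U\right) = - \frac{5 \left(3 - U\right)}{2} = - \frac{15}{2} + \frac{5 U}{2}$)
$f{\left(d \right)} - X{\left(-126 \right)} = \left(- \frac{15}{2} + \frac{5}{2} \cdot 141\right) - -8 = \left(- \frac{15}{2} + \frac{705}{2}\right) + 8 = 345 + 8 = 353$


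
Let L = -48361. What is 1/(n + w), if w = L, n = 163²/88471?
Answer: -88471/4278519462 ≈ -2.0678e-5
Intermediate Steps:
n = 26569/88471 (n = 26569*(1/88471) = 26569/88471 ≈ 0.30031)
w = -48361
1/(n + w) = 1/(26569/88471 - 48361) = 1/(-4278519462/88471) = -88471/4278519462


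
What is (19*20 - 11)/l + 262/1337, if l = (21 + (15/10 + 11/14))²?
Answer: 31135375/35522753 ≈ 0.87649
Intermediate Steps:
l = 26569/49 (l = (21 + (15*(⅒) + 11*(1/14)))² = (21 + (3/2 + 11/14))² = (21 + 16/7)² = (163/7)² = 26569/49 ≈ 542.22)
(19*20 - 11)/l + 262/1337 = (19*20 - 11)/(26569/49) + 262/1337 = (380 - 11)*(49/26569) + 262*(1/1337) = 369*(49/26569) + 262/1337 = 18081/26569 + 262/1337 = 31135375/35522753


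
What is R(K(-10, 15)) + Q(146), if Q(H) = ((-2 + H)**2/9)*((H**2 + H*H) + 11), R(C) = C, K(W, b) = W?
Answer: 98249462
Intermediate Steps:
Q(H) = (-2 + H)**2*(11 + 2*H**2)/9 (Q(H) = ((-2 + H)**2*(1/9))*((H**2 + H**2) + 11) = ((-2 + H)**2/9)*(2*H**2 + 11) = ((-2 + H)**2/9)*(11 + 2*H**2) = (-2 + H)**2*(11 + 2*H**2)/9)
R(K(-10, 15)) + Q(146) = -10 + (-2 + 146)**2*(11 + 2*146**2)/9 = -10 + (1/9)*144**2*(11 + 2*21316) = -10 + (1/9)*20736*(11 + 42632) = -10 + (1/9)*20736*42643 = -10 + 98249472 = 98249462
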